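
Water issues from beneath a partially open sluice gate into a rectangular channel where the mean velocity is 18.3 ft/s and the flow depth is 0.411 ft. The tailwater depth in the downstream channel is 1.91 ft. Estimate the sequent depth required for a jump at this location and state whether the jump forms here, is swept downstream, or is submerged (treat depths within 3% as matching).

Fr₁ = V₁/√(g·y₁) = 18.3/√(32.2×0.411) = 5.03.
Bélanger equation: y₂/y₁ = ½[√(1 + 8Fr₁²) − 1] = ½[√203.4 − 1] = 6.63.
y₂ = 6.63 × 0.411 = 2.73 ft.
Tailwater y_tw = 1.91 ft: y_tw < y₂, so the jump is swept downstream.

y₂ = 2.73 ft; the jump is swept downstream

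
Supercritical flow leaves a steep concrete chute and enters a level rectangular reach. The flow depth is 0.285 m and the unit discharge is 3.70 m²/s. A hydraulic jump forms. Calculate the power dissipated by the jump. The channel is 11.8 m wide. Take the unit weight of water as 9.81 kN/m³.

P = 2487 kW

V₁ = q/y₁ = 3.70/0.285 = 13.0 m/s. Fr₁ = V₁/√(g·y₁) = 13.0/√(9.81×0.285) = 7.76.
Conjugate-depth relation: y₂/y₁ = ½[√(1 + 8Fr₁²) − 1] = ½[√483.3 − 1] = 10.5.
y₂ = 10.5 × 0.285 = 2.99 m.
V₂ = q/y₂ = 3.70/2.99 = 1.24 m/s. E₁ = y₁ + V₁²/2g = 8.88 m; E₂ = y₂ + V₂²/2g = 3.07 m. ΔE = E₁ − E₂ = 5.81 m.
Q = q·b = 3.70 × 11.8 = 43.7 m³/s. P = γ·Q·ΔE = 9.81 × 43.7 × 5.81 = 2487 kW.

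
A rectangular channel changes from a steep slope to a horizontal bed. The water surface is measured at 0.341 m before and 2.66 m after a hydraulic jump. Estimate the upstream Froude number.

For a rectangular channel the momentum equation gives q² = ½·g·y₁·y₂·(y₁ + y₂) = ½×9.81×0.341×2.66×3.00 = 13.4.
q = √13.4 = 3.65 m²/s.
V₁ = q/y₁ = 10.7 m/s; Fr₁ = V₁/√(g·y₁) = 5.86.

Fr₁ = 5.86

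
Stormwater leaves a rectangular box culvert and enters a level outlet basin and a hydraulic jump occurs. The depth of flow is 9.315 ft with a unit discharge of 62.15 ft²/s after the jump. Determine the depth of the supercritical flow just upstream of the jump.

y₁ = 2.231 ft

V₂ = q/y₂ = 62.15/9.315 = 6.672 ft/s; Fr₂ = V₂/√(g·y₂) = 0.3852.
The Bélanger relation is symmetric: y₁/y₂ = ½[√(1 + 8Fr₂²) − 1] = ½[√2.1873 − 1] = 0.2395.
y₁ = 0.2395 × 9.315 = 2.231 ft.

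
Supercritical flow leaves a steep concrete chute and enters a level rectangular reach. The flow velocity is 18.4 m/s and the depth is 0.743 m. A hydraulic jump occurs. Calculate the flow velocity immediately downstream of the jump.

V₂ = 2.01 m/s

Fr₁ = V₁/√(g·y₁) = 18.4/√(9.81×0.743) = 6.82.
Bélanger equation: y₂/y₁ = ½[√(1 + 8Fr₁²) − 1] = ½[√372.6 − 1] = 9.15.
y₂ = 9.15 × 0.743 = 6.80 m.
q = V₁·y₁ = 18.4 × 0.743 = 13.7 m²/s.
V₂ = q/y₂ = 13.7/6.80 = 2.01 m/s.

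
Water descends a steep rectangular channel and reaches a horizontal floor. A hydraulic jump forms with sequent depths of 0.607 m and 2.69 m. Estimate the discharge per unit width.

q = 5.14 m²/s

For a rectangular channel the momentum equation gives q² = ½·g·y₁·y₂·(y₁ + y₂) = ½×9.81×0.607×2.69×3.30 = 26.4.
q = √26.4 = 5.14 m²/s.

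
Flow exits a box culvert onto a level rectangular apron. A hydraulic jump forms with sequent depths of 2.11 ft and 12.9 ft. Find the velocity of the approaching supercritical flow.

V₁ = 38.4 ft/s

For a rectangular channel the momentum equation gives q² = ½·g·y₁·y₂·(y₁ + y₂) = ½×32.2×2.11×12.9×15.0 = 6578.
q = √6578 = 81.1 ft²/s.
V₁ = q/y₁ = 81.1/2.11 = 38.4 ft/s.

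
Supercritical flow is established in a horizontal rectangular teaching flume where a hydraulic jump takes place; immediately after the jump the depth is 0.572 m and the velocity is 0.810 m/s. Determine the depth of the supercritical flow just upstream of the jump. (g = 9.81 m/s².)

y₁ = 0.112 m

Fr₂ = V₂/√(g·y₂) = 0.810/√(9.81×0.572) = 0.342.
From the momentum equation (using Fr₂), y₁/y₂ = ½[√(1 + 8Fr₂²) − 1] = ½[√1.935 − 1] = 0.196.
y₁ = 0.196 × 0.572 = 0.112 m.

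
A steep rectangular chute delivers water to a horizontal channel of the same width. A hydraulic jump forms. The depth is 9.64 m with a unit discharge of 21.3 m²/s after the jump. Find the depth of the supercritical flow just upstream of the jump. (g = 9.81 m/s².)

V₂ = q/y₂ = 21.3/9.64 = 2.21 m/s; Fr₂ = V₂/√(g·y₂) = 0.227.
Applying the sequent-depth relation in reverse, y₁/y₂ = ½[√(1 + 8Fr₂²) − 1] = ½[√1.413 − 1] = 0.0943.
y₁ = 0.0943 × 9.64 = 0.910 m.

y₁ = 0.910 m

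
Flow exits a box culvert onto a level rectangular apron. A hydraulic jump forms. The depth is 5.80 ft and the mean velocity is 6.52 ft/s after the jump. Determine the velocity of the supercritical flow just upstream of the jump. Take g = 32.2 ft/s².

V₁ = 19.2 ft/s

Fr₂ = V₂/√(g·y₂) = 6.52/√(32.2×5.80) = 0.477.
From the momentum equation (using Fr₂), y₁/y₂ = ½[√(1 + 8Fr₂²) − 1] = ½[√2.821 − 1] = 0.340.
y₁ = 0.340 × 5.80 = 1.97 ft.
V₁ = q/y₁ = 37.8/1.97 = 19.2 ft/s.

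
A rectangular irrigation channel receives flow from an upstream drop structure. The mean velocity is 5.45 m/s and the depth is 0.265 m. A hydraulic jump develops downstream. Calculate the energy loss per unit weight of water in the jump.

ΔE = 0.556 m

Fr₁ = V₁/√(g·y₁) = 5.45/√(9.81×0.265) = 3.38.
From the momentum equation for a rectangular channel, y₂/y₁ = ½[√(1 + 8Fr₁²) − 1] = ½[√92.40 − 1] = 4.31.
y₂ = 4.31 × 0.265 = 1.14 m.
Head loss: ΔE = (y₂ − y₁)³/(4y₁y₂) = (1.14 − 0.265)³/(4×0.265×1.14) = 0.673/1.21 = 0.556 m.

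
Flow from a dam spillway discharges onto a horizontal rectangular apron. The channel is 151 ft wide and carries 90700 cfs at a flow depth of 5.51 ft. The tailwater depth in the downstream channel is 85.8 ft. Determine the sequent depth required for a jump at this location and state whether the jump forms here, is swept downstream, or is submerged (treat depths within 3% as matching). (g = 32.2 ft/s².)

q = Q/b = 90700/151 = 601 ft²/s; V₁ = q/y₁ = 109 ft/s. Fr₁ = V₁/√(g·y₁) = 8.18.
Conjugate-depth relation: y₂/y₁ = ½[√(1 + 8Fr₁²) − 1] = ½[√536.8 − 1] = 11.1.
y₂ = 11.1 × 5.51 = 61.1 ft.
Tailwater y_tw = 85.8 ft: y_tw > y₂, so the jump is submerged.

y₂ = 61.1 ft; the jump is submerged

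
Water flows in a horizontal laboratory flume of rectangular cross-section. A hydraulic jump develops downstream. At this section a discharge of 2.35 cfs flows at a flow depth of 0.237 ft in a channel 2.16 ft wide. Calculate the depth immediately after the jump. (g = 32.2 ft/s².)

y₂ = 0.451 ft

q = Q/b = 2.35/2.16 = 1.09 ft²/s; V₁ = q/y₁ = 4.59 ft/s. Fr₁ = V₁/√(g·y₁) = 1.66.
Conjugate-depth relation: y₂/y₁ = ½[√(1 + 8Fr₁²) − 1] = ½[√23.09 − 1] = 1.90.
y₂ = 1.90 × 0.237 = 0.451 ft.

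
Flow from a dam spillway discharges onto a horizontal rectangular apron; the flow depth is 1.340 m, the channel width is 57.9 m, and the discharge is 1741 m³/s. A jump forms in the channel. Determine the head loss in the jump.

ΔE = 15.55 m

q = Q/b = 1741/57.9 = 30.07 m²/s; V₁ = q/y₁ = 22.44 m/s. Fr₁ = V₁/√(g·y₁) = 6.189.
Conjugate-depth relation: y₂/y₁ = ½[√(1 + 8Fr₁²) − 1] = ½[√307.44 − 1] = 8.267.
y₂ = 8.267 × 1.340 = 11.08 m.
Head loss: ΔE = (y₂ − y₁)³/(4y₁y₂) = (11.08 − 1.340)³/(4×1.340×11.08) = 923.4/59.38 = 15.55 m.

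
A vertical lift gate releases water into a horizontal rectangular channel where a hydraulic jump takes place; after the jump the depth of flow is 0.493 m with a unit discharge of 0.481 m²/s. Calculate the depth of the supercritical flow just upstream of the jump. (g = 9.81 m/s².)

V₂ = q/y₂ = 0.481/0.493 = 0.976 m/s; Fr₂ = V₂/√(g·y₂) = 0.444.
From the momentum equation (using Fr₂), y₁/y₂ = ½[√(1 + 8Fr₂²) − 1] = ½[√2.575 − 1] = 0.302.
y₁ = 0.302 × 0.493 = 0.149 m.

y₁ = 0.149 m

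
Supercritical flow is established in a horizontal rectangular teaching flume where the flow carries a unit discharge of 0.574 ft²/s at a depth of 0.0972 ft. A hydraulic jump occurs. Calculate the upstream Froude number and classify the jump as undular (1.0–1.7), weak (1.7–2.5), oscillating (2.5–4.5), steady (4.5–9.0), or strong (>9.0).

V₁ = q/y₁ = 0.574/0.0972 = 5.91 ft/s. Fr₁ = V₁/√(g·y₁) = 5.91/√(32.2×0.0972) = 3.34.
Fr₁ = 3.34 lies in the oscillating range.

Fr₁ = 3.34; oscillating jump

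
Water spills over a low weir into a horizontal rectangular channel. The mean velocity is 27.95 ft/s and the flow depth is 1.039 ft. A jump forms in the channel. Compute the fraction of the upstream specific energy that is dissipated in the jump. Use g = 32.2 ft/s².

Fr₁ = V₁/√(g·y₁) = 27.95/√(32.2×1.039) = 4.832.
Sequent-depth ratio: y₂/y₁ = ½[√(1 + 8Fr₁²) − 1] = ½[√187.80 − 1] = 6.352.
y₂ = 6.352 × 1.039 = 6.600 ft.
E₁ = y₁ + V₁²/2g = 13.17 ft. ΔE = (y₂ − y₁)³/(4y₁y₂) = 6.269 ft. ΔE/E₁ = 6.269/13.17 = 0.476.

ΔE/E₁ = 0.476 (47.6%)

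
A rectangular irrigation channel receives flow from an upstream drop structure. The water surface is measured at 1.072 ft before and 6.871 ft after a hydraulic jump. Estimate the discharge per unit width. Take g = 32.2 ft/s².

q = 30.69 ft²/s

For a rectangular channel the momentum equation gives q² = ½·g·y₁·y₂·(y₁ + y₂) = ½×32.2×1.072×6.871×7.943 = 941.9.
q = √941.9 = 30.69 ft²/s.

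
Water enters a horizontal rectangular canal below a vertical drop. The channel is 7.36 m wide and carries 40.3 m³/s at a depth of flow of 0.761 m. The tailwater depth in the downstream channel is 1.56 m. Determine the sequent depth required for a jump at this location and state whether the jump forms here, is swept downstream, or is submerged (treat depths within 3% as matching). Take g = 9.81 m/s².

y₂ = 2.48 m; the jump is swept downstream

q = Q/b = 40.3/7.36 = 5.48 m²/s; V₁ = q/y₁ = 7.20 m/s. Fr₁ = V₁/√(g·y₁) = 2.63.
Sequent-depth ratio: y₂/y₁ = ½[√(1 + 8Fr₁²) − 1] = ½[√56.48 − 1] = 3.26.
y₂ = 3.26 × 0.761 = 2.48 m.
Tailwater y_tw = 1.56 m: y_tw < y₂, so the jump is swept downstream.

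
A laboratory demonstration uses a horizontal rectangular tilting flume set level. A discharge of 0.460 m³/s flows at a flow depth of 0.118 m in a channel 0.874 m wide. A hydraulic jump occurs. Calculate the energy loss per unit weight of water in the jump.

ΔE = 0.462 m

q = Q/b = 0.460/0.874 = 0.526 m²/s; V₁ = q/y₁ = 4.46 m/s. Fr₁ = V₁/√(g·y₁) = 4.15.
Bélanger equation: y₂/y₁ = ½[√(1 + 8Fr₁²) − 1] = ½[√138.5 − 1] = 5.38.
y₂ = 5.38 × 0.118 = 0.635 m.
V₂ = q/y₂ = 0.526/0.635 = 0.828 m/s. E₁ = y₁ + V₁²/2g = 1.13 m; E₂ = y₂ + V₂²/2g = 0.670 m. ΔE = E₁ − E₂ = 0.462 m.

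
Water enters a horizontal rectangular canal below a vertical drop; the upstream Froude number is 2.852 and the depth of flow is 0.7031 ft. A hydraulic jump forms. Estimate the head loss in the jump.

Fr₁ = 2.852 (given).
From the momentum equation for a rectangular channel, y₂/y₁ = ½[√(1 + 8Fr₁²) − 1] = ½[√66.071 − 1] = 3.564.
y₂ = 3.564 × 0.7031 = 2.506 ft.
V₁ = Fr₁·√(g·y₁) = 2.852×√(32.2×0.7031) = 13.57 ft/s; q = V₁·y₁ = 9.541 ft²/s. V₂ = q/y₂ = 9.541/2.506 = 3.807 ft/s. E₁ = y₁ + V₁²/2g = 3.563 ft; E₂ = y₂ + V₂²/2g = 2.731 ft. ΔE = E₁ − E₂ = 0.8315 ft.

ΔE = 0.8315 ft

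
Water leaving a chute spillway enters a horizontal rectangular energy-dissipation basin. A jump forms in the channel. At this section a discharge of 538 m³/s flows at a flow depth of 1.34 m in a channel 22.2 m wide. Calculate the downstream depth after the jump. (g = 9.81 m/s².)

q = Q/b = 538/22.2 = 24.2 m²/s; V₁ = q/y₁ = 18.1 m/s. Fr₁ = V₁/√(g·y₁) = 4.99.
Conjugate-depth relation: y₂/y₁ = ½[√(1 + 8Fr₁²) − 1] = ½[√200.1 − 1] = 6.57.
y₂ = 6.57 × 1.34 = 8.81 m.

y₂ = 8.81 m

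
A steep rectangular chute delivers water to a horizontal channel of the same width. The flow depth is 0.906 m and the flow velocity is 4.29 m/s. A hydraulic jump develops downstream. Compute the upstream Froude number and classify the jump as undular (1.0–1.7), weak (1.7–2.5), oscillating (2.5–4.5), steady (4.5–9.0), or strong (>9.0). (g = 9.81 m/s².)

Fr₁ = V₁/√(g·y₁) = 4.29/√(9.81×0.906) = 1.44.
Fr₁ = 1.44 lies in the undular range.

Fr₁ = 1.44; undular jump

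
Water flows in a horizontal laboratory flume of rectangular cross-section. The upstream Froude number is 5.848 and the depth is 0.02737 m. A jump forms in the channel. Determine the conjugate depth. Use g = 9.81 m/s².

Fr₁ = 5.848 (given).
From the momentum equation for a rectangular channel, y₂/y₁ = ½[√(1 + 8Fr₁²) − 1] = ½[√274.59 − 1] = 7.785.
y₂ = 7.785 × 0.02737 = 0.2131 m.

y₂ = 0.2131 m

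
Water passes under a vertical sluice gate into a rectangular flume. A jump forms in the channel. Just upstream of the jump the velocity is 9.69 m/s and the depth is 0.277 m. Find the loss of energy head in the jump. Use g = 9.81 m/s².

Fr₁ = V₁/√(g·y₁) = 9.69/√(9.81×0.277) = 5.88.
By Bélanger, y₂/y₁ = ½[√(1 + 8Fr₁²) − 1] = ½[√277.4 − 1] = 7.83.
y₂ = 7.83 × 0.277 = 2.17 m.
Head loss: ΔE = (y₂ − y₁)³/(4y₁y₂) = (2.17 − 0.277)³/(4×0.277×2.17) = 6.77/2.40 = 2.82 m.

ΔE = 2.82 m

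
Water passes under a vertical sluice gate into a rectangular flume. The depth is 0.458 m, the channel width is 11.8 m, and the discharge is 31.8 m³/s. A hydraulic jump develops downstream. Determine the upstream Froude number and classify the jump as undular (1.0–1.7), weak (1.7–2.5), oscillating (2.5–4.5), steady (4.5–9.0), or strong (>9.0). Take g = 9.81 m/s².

q = Q/b = 31.8/11.8 = 2.69 m²/s; V₁ = q/y₁ = 5.88 m/s. Fr₁ = V₁/√(g·y₁) = 2.78.
Fr₁ = 2.78 lies in the oscillating range.

Fr₁ = 2.78; oscillating jump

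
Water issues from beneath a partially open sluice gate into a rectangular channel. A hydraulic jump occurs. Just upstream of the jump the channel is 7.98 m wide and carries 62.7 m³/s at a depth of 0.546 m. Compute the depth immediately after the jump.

q = Q/b = 62.7/7.98 = 7.86 m²/s; V₁ = q/y₁ = 14.4 m/s. Fr₁ = V₁/√(g·y₁) = 6.22.
By Bélanger, y₂/y₁ = ½[√(1 + 8Fr₁²) − 1] = ½[√310.3 − 1] = 8.31.
y₂ = 8.31 × 0.546 = 4.54 m.

y₂ = 4.54 m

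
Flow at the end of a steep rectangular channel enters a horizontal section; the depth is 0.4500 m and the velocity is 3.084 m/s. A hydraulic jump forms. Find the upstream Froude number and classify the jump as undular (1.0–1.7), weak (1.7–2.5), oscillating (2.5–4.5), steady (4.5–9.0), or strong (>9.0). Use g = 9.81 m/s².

Fr₁ = V₁/√(g·y₁) = 3.084/√(9.81×0.4500) = 1.468.
Fr₁ = 1.468 lies in the undular range.

Fr₁ = 1.468; undular jump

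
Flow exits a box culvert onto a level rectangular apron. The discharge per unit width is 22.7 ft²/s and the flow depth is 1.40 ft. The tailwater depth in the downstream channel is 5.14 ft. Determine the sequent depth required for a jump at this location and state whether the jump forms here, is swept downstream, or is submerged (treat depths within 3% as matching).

V₁ = q/y₁ = 22.7/1.40 = 16.2 ft/s. Fr₁ = V₁/√(g·y₁) = 16.2/√(32.2×1.40) = 2.41.
Sequent-depth ratio: y₂/y₁ = ½[√(1 + 8Fr₁²) − 1] = ½[√47.66 − 1] = 2.95.
y₂ = 2.95 × 1.40 = 4.13 ft.
Tailwater y_tw = 5.14 ft: y_tw > y₂, so the jump is submerged.

y₂ = 4.13 ft; the jump is submerged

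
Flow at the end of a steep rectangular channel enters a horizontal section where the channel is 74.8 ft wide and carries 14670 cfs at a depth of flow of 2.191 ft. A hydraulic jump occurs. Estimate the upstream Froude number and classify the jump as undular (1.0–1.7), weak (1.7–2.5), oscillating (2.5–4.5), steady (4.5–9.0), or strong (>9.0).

q = Q/b = 14670/74.8 = 196.1 ft²/s; V₁ = q/y₁ = 89.51 ft/s. Fr₁ = V₁/√(g·y₁) = 10.66.
Fr₁ = 10.66 lies in the strong range.

Fr₁ = 10.66; strong jump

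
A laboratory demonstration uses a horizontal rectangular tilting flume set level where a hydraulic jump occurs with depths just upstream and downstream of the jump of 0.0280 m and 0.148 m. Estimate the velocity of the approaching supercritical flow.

V₁ = 2.14 m/s

For a rectangular channel the momentum equation gives q² = ½·g·y₁·y₂·(y₁ + y₂) = ½×9.81×0.0280×0.148×0.176 = 0.00358.
q = √0.00358 = 0.0598 m²/s.
V₁ = q/y₁ = 0.0598/0.0280 = 2.14 m/s.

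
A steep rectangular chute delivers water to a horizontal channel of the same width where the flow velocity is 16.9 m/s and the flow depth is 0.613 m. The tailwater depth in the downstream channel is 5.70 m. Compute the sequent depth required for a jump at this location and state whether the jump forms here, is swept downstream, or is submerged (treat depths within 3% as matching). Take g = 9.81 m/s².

Fr₁ = V₁/√(g·y₁) = 16.9/√(9.81×0.613) = 6.89.
Sequent-depth ratio: y₂/y₁ = ½[√(1 + 8Fr₁²) − 1] = ½[√381.0 − 1] = 9.26.
y₂ = 9.26 × 0.613 = 5.68 m.
Tailwater y_tw = 5.70 m: y_tw ≈ y₂, so the jump forms here.

y₂ = 5.68 m; the jump forms here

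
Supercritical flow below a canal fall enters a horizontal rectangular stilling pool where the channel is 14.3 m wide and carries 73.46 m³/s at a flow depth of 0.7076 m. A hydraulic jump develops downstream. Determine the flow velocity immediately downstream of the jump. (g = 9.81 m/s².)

q = Q/b = 73.46/14.3 = 5.137 m²/s; V₁ = q/y₁ = 7.260 m/s. Fr₁ = V₁/√(g·y₁) = 2.755.
Sequent-depth ratio: y₂/y₁ = ½[√(1 + 8Fr₁²) − 1] = ½[√61.742 − 1] = 3.429.
y₂ = 3.429 × 0.7076 = 2.426 m.
V₂ = q/y₂ = 5.137/2.426 = 2.117 m/s.

V₂ = 2.117 m/s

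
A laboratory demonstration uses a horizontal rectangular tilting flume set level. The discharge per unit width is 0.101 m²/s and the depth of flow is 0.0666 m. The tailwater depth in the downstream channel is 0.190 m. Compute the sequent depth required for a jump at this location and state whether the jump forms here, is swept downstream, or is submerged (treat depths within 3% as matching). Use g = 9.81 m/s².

V₁ = q/y₁ = 0.101/0.0666 = 1.52 m/s. Fr₁ = V₁/√(g·y₁) = 1.52/√(9.81×0.0666) = 1.88.
By Bélanger, y₂/y₁ = ½[√(1 + 8Fr₁²) − 1] = ½[√29.16 − 1] = 2.20.
y₂ = 2.20 × 0.0666 = 0.147 m.
Tailwater y_tw = 0.190 m: y_tw > y₂, so the jump is submerged.

y₂ = 0.147 m; the jump is submerged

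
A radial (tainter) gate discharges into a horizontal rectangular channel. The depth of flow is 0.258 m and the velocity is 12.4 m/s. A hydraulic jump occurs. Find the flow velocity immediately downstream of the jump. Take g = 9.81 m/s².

V₂ = 1.18 m/s

Fr₁ = V₁/√(g·y₁) = 12.4/√(9.81×0.258) = 7.79.
Sequent-depth ratio: y₂/y₁ = ½[√(1 + 8Fr₁²) − 1] = ½[√487.0 − 1] = 10.5.
y₂ = 10.5 × 0.258 = 2.72 m.
q = V₁·y₁ = 12.4 × 0.258 = 3.20 m²/s.
V₂ = q/y₂ = 3.20/2.72 = 1.18 m/s.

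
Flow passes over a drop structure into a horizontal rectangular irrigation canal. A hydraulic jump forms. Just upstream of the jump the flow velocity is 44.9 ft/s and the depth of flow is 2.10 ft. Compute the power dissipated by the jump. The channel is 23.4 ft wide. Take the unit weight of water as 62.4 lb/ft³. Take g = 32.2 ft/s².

P = 4407 hp

Fr₁ = V₁/√(g·y₁) = 44.9/√(32.2×2.10) = 5.46.
Conjugate-depth relation: y₂/y₁ = ½[√(1 + 8Fr₁²) − 1] = ½[√239.5 − 1] = 7.24.
y₂ = 7.24 × 2.10 = 15.2 ft.
Head loss: ΔE = (y₂ − y₁)³/(4y₁y₂) = (15.2 − 2.10)³/(4×2.10×15.2) = 2248/128 = 17.6 ft.
q = V₁·y₁ = 44.9 × 2.10 = 94.3 ft²/s. Q = q·b = 94.3 × 23.4 = 2206 cfs. P = γ·Q·ΔE/550 = 62.4 × 2206 × 17.6 / 550 = 4407 hp.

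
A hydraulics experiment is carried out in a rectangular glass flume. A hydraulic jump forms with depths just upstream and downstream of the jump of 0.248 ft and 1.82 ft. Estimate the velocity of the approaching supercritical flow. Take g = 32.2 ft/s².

For a rectangular channel the momentum equation gives q² = ½·g·y₁·y₂·(y₁ + y₂) = ½×32.2×0.248×1.82×2.07 = 15.0.
q = √15.0 = 3.88 ft²/s.
V₁ = q/y₁ = 3.88/0.248 = 15.6 ft/s.

V₁ = 15.6 ft/s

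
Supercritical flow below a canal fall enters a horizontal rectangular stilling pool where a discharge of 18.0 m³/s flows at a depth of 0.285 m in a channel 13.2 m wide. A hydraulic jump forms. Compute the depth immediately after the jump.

q = Q/b = 18.0/13.2 = 1.36 m²/s; V₁ = q/y₁ = 4.78 m/s. Fr₁ = V₁/√(g·y₁) = 2.86.
From the momentum equation for a rectangular channel, y₂/y₁ = ½[√(1 + 8Fr₁²) − 1] = ½[√66.51 − 1] = 3.58.
y₂ = 3.58 × 0.285 = 1.02 m.

y₂ = 1.02 m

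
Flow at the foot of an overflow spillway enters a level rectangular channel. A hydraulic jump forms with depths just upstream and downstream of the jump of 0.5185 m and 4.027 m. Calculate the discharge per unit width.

q = 6.823 m²/s

For a rectangular channel the momentum equation gives q² = ½·g·y₁·y₂·(y₁ + y₂) = ½×9.81×0.5185×4.027×4.546 = 46.55.
q = √46.55 = 6.823 m²/s.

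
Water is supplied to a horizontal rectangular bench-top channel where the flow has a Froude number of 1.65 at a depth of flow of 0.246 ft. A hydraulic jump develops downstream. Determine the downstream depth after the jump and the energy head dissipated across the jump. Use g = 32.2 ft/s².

y₂ = 0.464 ft; ΔE = 0.0227 ft

Fr₁ = 1.65 (given).
Bélanger equation: y₂/y₁ = ½[√(1 + 8Fr₁²) − 1] = ½[√22.78 − 1] = 1.89.
y₂ = 1.89 × 0.246 = 0.464 ft.
V₁ = Fr₁·√(g·y₁) = 1.65×√(32.2×0.246) = 4.64 ft/s; q = V₁·y₁ = 1.14 ft²/s. V₂ = q/y₂ = 1.14/0.464 = 2.46 ft/s. E₁ = y₁ + V₁²/2g = 0.581 ft; E₂ = y₂ + V₂²/2g = 0.558 ft. ΔE = E₁ − E₂ = 0.0227 ft.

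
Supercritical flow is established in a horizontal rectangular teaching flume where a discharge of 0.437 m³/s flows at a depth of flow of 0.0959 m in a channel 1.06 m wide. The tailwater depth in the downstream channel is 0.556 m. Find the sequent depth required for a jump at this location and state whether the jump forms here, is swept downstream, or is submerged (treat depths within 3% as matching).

y₂ = 0.555 m; the jump forms here

q = Q/b = 0.437/1.06 = 0.412 m²/s; V₁ = q/y₁ = 4.30 m/s. Fr₁ = V₁/√(g·y₁) = 4.43.
Sequent-depth ratio: y₂/y₁ = ½[√(1 + 8Fr₁²) − 1] = ½[√158.2 − 1] = 5.79.
y₂ = 5.79 × 0.0959 = 0.555 m.
Tailwater y_tw = 0.556 m: y_tw ≈ y₂, so the jump forms here.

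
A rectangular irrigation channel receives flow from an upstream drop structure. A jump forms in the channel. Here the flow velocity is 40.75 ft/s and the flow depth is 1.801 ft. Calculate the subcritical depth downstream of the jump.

y₂ = 12.76 ft

Fr₁ = V₁/√(g·y₁) = 40.75/√(32.2×1.801) = 5.351.
Sequent-depth ratio: y₂/y₁ = ½[√(1 + 8Fr₁²) − 1] = ½[√230.07 − 1] = 7.084.
y₂ = 7.084 × 1.801 = 12.76 ft.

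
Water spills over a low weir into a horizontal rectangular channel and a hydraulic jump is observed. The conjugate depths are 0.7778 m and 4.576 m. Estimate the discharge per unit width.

q = 9.668 m²/s

For a rectangular channel the momentum equation gives q² = ½·g·y₁·y₂·(y₁ + y₂) = ½×9.81×0.7778×4.576×5.354 = 93.47.
q = √93.47 = 9.668 m²/s.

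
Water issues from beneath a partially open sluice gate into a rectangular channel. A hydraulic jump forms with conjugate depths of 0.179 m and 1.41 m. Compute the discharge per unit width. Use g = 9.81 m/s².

q = 1.40 m²/s

For a rectangular channel the momentum equation gives q² = ½·g·y₁·y₂·(y₁ + y₂) = ½×9.81×0.179×1.41×1.59 = 1.97.
q = √1.97 = 1.40 m²/s.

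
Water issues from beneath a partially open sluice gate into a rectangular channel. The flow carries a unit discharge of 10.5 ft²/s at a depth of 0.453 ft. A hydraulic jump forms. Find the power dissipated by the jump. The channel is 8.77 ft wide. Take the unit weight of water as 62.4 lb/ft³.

V₁ = q/y₁ = 10.5/0.453 = 23.2 ft/s. Fr₁ = V₁/√(g·y₁) = 23.2/√(32.2×0.453) = 6.07.
By Bélanger, y₂/y₁ = ½[√(1 + 8Fr₁²) − 1] = ½[√295.7 − 1] = 8.10.
y₂ = 8.10 × 0.453 = 3.67 ft.
Head loss: ΔE = (y₂ − y₁)³/(4y₁y₂) = (3.67 − 0.453)³/(4×0.453×3.67) = 33.2/6.65 = 5.00 ft.
Q = q·b = 10.5 × 8.77 = 92.1 cfs. P = γ·Q·ΔE/550 = 62.4 × 92.1 × 5.00 / 550 = 52.2 hp.

P = 52.2 hp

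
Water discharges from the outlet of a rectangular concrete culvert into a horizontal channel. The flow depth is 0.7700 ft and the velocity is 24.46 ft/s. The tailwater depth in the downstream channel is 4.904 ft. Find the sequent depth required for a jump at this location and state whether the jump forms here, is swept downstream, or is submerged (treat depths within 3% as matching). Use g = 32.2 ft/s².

Fr₁ = V₁/√(g·y₁) = 24.46/√(32.2×0.7700) = 4.912.
Bélanger equation: y₂/y₁ = ½[√(1 + 8Fr₁²) − 1] = ½[√194.04 − 1] = 6.465.
y₂ = 6.465 × 0.7700 = 4.978 ft.
Tailwater y_tw = 4.904 ft: y_tw ≈ y₂, so the jump forms here.

y₂ = 4.978 ft; the jump forms here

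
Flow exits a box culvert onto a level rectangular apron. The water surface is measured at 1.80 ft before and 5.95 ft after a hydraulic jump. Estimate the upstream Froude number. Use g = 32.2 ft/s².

Fr₁ = 2.67

For a rectangular channel the momentum equation gives q² = ½·g·y₁·y₂·(y₁ + y₂) = ½×32.2×1.80×5.95×7.75 = 1336.
q = √1336 = 36.6 ft²/s.
V₁ = q/y₁ = 20.3 ft/s; Fr₁ = V₁/√(g·y₁) = 2.67.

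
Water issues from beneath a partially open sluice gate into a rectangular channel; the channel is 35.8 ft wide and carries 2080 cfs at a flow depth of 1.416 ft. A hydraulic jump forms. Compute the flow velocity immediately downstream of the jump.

q = Q/b = 2080/35.8 = 58.10 ft²/s; V₁ = q/y₁ = 41.03 ft/s. Fr₁ = V₁/√(g·y₁) = 6.077.
Conjugate-depth relation: y₂/y₁ = ½[√(1 + 8Fr₁²) − 1] = ½[√296.40 − 1] = 8.108.
y₂ = 8.108 × 1.416 = 11.48 ft.
V₂ = q/y₂ = 58.10/11.48 = 5.061 ft/s.

V₂ = 5.061 ft/s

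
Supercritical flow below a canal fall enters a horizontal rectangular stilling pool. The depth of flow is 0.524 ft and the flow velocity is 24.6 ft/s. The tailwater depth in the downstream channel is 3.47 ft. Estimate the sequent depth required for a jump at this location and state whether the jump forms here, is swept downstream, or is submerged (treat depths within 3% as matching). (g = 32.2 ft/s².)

Fr₁ = V₁/√(g·y₁) = 24.6/√(32.2×0.524) = 5.99.
Bélanger equation: y₂/y₁ = ½[√(1 + 8Fr₁²) − 1] = ½[√287.9 − 1] = 7.98.
y₂ = 7.98 × 0.524 = 4.18 ft.
Tailwater y_tw = 3.47 ft: y_tw < y₂, so the jump is swept downstream.

y₂ = 4.18 ft; the jump is swept downstream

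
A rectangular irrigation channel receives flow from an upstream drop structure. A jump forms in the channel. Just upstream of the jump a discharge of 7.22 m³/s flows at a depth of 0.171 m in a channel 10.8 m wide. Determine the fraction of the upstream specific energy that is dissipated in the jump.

q = Q/b = 7.22/10.8 = 0.669 m²/s; V₁ = q/y₁ = 3.91 m/s. Fr₁ = V₁/√(g·y₁) = 3.02.
Sequent-depth ratio: y₂/y₁ = ½[√(1 + 8Fr₁²) − 1] = ½[√73.89 − 1] = 3.80.
y₂ = 3.80 × 0.171 = 0.649 m.
E₁ = y₁ + V₁²/2g = 0.950 m. ΔE = (y₂ − y₁)³/(4y₁y₂) = 0.247 m. ΔE/E₁ = 0.247/0.950 = 0.260.

ΔE/E₁ = 0.260 (26.0%)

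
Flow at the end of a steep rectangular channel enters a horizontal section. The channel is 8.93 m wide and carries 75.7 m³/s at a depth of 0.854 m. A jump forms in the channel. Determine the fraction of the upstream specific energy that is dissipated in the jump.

q = Q/b = 75.7/8.93 = 8.48 m²/s; V₁ = q/y₁ = 9.93 m/s. Fr₁ = V₁/√(g·y₁) = 3.43.
Sequent-depth ratio: y₂/y₁ = ½[√(1 + 8Fr₁²) − 1] = ½[√95.09 − 1] = 4.38.
y₂ = 4.38 × 0.854 = 3.74 m.
E₁ = y₁ + V₁²/2g = 5.88 m. ΔE = (y₂ − y₁)³/(4y₁y₂) = 1.88 m. ΔE/E₁ = 1.88/5.88 = 0.319.

ΔE/E₁ = 0.319 (31.9%)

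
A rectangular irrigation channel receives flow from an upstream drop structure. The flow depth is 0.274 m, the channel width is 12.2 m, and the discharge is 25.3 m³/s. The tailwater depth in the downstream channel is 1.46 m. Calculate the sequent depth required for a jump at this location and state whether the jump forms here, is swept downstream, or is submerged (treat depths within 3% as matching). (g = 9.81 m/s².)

y₂ = 1.66 m; the jump is swept downstream

q = Q/b = 25.3/12.2 = 2.07 m²/s; V₁ = q/y₁ = 7.57 m/s. Fr₁ = V₁/√(g·y₁) = 4.62.
From the momentum equation for a rectangular channel, y₂/y₁ = ½[√(1 + 8Fr₁²) − 1] = ½[√171.5 − 1] = 6.05.
y₂ = 6.05 × 0.274 = 1.66 m.
Tailwater y_tw = 1.46 m: y_tw < y₂, so the jump is swept downstream.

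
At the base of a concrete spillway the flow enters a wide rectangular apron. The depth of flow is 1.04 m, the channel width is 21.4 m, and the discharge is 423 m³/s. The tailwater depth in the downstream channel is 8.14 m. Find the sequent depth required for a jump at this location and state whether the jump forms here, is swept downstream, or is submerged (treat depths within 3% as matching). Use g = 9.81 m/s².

y₂ = 8.25 m; the jump forms here

q = Q/b = 423/21.4 = 19.8 m²/s; V₁ = q/y₁ = 19.0 m/s. Fr₁ = V₁/√(g·y₁) = 5.95.
Conjugate-depth relation: y₂/y₁ = ½[√(1 + 8Fr₁²) − 1] = ½[√284.3 − 1] = 7.93.
y₂ = 7.93 × 1.04 = 8.25 m.
Tailwater y_tw = 8.14 m: y_tw ≈ y₂, so the jump forms here.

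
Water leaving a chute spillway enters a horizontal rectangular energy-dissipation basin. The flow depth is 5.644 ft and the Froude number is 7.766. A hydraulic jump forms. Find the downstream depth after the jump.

y₂ = 59.23 ft

Fr₁ = 7.766 (given).
Sequent-depth ratio: y₂/y₁ = ½[√(1 + 8Fr₁²) − 1] = ½[√483.49 − 1] = 10.49.
y₂ = 10.49 × 5.644 = 59.23 ft.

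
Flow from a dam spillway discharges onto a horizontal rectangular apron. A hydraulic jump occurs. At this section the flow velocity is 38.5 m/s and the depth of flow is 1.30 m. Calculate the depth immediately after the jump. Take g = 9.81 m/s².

y₂ = 19.2 m

Fr₁ = V₁/√(g·y₁) = 38.5/√(9.81×1.30) = 10.8.
By Bélanger, y₂/y₁ = ½[√(1 + 8Fr₁²) − 1] = ½[√930.8 − 1] = 14.8.
y₂ = 14.8 × 1.30 = 19.2 m.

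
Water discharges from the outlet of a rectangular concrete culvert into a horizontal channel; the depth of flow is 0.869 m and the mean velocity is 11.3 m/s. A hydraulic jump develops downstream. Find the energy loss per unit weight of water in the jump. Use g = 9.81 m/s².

ΔE = 2.77 m

Fr₁ = V₁/√(g·y₁) = 11.3/√(9.81×0.869) = 3.87.
From the momentum equation for a rectangular channel, y₂/y₁ = ½[√(1 + 8Fr₁²) − 1] = ½[√120.8 − 1] = 5.00.
y₂ = 5.00 × 0.869 = 4.34 m.
q = V₁·y₁ = 11.3 × 0.869 = 9.82 m²/s. V₂ = q/y₂ = 9.82/4.34 = 2.26 m/s. E₁ = y₁ + V₁²/2g = 7.38 m; E₂ = y₂ + V₂²/2g = 4.60 m. ΔE = E₁ − E₂ = 2.77 m.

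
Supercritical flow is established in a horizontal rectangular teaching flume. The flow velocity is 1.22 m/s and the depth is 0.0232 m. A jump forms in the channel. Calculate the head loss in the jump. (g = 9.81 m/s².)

ΔE = 0.0183 m

Fr₁ = V₁/√(g·y₁) = 1.22/√(9.81×0.0232) = 2.56.
By Bélanger, y₂/y₁ = ½[√(1 + 8Fr₁²) − 1] = ½[√53.32 − 1] = 3.15.
y₂ = 3.15 × 0.0232 = 0.0731 m.
q = V₁·y₁ = 1.22 × 0.0232 = 0.0283 m²/s. V₂ = q/y₂ = 0.0283/0.0731 = 0.387 m/s. E₁ = y₁ + V₁²/2g = 0.0991 m; E₂ = y₂ + V₂²/2g = 0.0807 m. ΔE = E₁ − E₂ = 0.0183 m.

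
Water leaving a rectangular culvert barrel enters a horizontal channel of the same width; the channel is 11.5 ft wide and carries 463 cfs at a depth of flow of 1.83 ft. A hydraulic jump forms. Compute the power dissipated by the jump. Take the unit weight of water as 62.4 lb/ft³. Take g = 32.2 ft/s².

q = Q/b = 463/11.5 = 40.3 ft²/s; V₁ = q/y₁ = 22.0 ft/s. Fr₁ = V₁/√(g·y₁) = 2.87.
Bélanger equation: y₂/y₁ = ½[√(1 + 8Fr₁²) − 1] = ½[√66.71 − 1] = 3.58.
y₂ = 3.58 × 1.83 = 6.56 ft.
Head loss: ΔE = (y₂ − y₁)³/(4y₁y₂) = (6.56 − 1.83)³/(4×1.83×6.56) = 106/48.0 = 2.20 ft.
P = γ·Q·ΔE/550 = 62.4 × 463 × 2.20 / 550 = 116 hp.

P = 116 hp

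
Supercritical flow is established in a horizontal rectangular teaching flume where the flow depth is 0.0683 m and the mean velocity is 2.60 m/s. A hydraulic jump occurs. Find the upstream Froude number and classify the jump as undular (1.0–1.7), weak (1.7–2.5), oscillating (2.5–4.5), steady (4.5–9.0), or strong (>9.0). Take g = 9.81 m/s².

Fr₁ = V₁/√(g·y₁) = 2.60/√(9.81×0.0683) = 3.18.
Fr₁ = 3.18 lies in the oscillating range.

Fr₁ = 3.18; oscillating jump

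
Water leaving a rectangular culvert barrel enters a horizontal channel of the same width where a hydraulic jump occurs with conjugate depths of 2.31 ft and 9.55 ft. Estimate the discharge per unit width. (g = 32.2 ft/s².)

For a rectangular channel the momentum equation gives q² = ½·g·y₁·y₂·(y₁ + y₂) = ½×32.2×2.31×9.55×11.9 = 4212.
q = √4212 = 64.9 ft²/s.

q = 64.9 ft²/s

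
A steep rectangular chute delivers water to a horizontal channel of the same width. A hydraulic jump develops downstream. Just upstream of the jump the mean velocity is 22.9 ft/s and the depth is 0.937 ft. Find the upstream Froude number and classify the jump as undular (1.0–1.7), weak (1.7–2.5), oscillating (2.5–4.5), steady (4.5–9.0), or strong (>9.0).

Fr₁ = V₁/√(g·y₁) = 22.9/√(32.2×0.937) = 4.17.
Fr₁ = 4.17 lies in the oscillating range.

Fr₁ = 4.17; oscillating jump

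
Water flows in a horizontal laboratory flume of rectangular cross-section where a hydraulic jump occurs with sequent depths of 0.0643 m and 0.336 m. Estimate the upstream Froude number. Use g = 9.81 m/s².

Fr₁ = 4.03

For a rectangular channel the momentum equation gives q² = ½·g·y₁·y₂·(y₁ + y₂) = ½×9.81×0.0643×0.336×0.400 = 0.0424.
q = √0.0424 = 0.206 m²/s.
V₁ = q/y₁ = 3.20 m/s; Fr₁ = V₁/√(g·y₁) = 4.03.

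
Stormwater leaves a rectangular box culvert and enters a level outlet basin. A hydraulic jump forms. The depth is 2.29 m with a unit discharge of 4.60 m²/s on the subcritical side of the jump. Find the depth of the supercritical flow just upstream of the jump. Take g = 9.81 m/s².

V₂ = q/y₂ = 4.60/2.29 = 2.01 m/s; Fr₂ = V₂/√(g·y₂) = 0.424.
From the momentum equation (using Fr₂), y₁/y₂ = ½[√(1 + 8Fr₂²) − 1] = ½[√2.437 − 1] = 0.281.
y₁ = 0.281 × 2.29 = 0.642 m.

y₁ = 0.642 m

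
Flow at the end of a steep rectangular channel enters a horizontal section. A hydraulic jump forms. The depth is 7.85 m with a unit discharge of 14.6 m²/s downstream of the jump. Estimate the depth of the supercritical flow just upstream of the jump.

V₂ = q/y₂ = 14.6/7.85 = 1.86 m/s; Fr₂ = V₂/√(g·y₂) = 0.212.
The Bélanger relation is symmetric: y₁/y₂ = ½[√(1 + 8Fr₂²) − 1] = ½[√1.359 − 1] = 0.0830.
y₁ = 0.0830 × 7.85 = 0.651 m.

y₁ = 0.651 m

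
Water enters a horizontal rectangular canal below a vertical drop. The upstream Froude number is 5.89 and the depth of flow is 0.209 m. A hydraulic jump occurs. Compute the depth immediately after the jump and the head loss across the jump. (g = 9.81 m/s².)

Fr₁ = 5.89 (given).
By Bélanger, y₂/y₁ = ½[√(1 + 8Fr₁²) − 1] = ½[√278.5 − 1] = 7.84.
y₂ = 7.84 × 0.209 = 1.64 m.
Head loss: ΔE = (y₂ − y₁)³/(4y₁y₂) = (1.64 − 0.209)³/(4×0.209×1.64) = 2.93/1.37 = 2.14 m.

y₂ = 1.64 m; ΔE = 2.14 m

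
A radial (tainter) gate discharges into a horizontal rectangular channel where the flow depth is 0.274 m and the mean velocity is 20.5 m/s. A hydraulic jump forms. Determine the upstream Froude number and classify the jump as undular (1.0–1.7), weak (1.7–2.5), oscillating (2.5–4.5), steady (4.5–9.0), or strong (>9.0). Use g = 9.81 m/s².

Fr₁ = V₁/√(g·y₁) = 20.5/√(9.81×0.274) = 12.5.
Fr₁ = 12.5 lies in the strong range.

Fr₁ = 12.5; strong jump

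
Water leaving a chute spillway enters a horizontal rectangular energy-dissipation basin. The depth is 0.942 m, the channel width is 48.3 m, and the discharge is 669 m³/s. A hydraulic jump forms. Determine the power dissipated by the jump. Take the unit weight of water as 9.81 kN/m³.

P = 37402 kW

q = Q/b = 669/48.3 = 13.9 m²/s; V₁ = q/y₁ = 14.7 m/s. Fr₁ = V₁/√(g·y₁) = 4.84.
From the momentum equation for a rectangular channel, y₂/y₁ = ½[√(1 + 8Fr₁²) − 1] = ½[√188.2 − 1] = 6.36.
y₂ = 6.36 × 0.942 = 5.99 m.
Head loss: ΔE = (y₂ − y₁)³/(4y₁y₂) = (5.99 − 0.942)³/(4×0.942×5.99) = 129/22.6 = 5.70 m.
P = γ·Q·ΔE = 9.81 × 669 × 5.70 = 37402 kW.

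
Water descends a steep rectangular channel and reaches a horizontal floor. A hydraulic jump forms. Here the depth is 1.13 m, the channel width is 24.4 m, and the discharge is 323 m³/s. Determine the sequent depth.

y₂ = 5.09 m

q = Q/b = 323/24.4 = 13.2 m²/s; V₁ = q/y₁ = 11.7 m/s. Fr₁ = V₁/√(g·y₁) = 3.52.
By Bélanger, y₂/y₁ = ½[√(1 + 8Fr₁²) − 1] = ½[√100.0 − 1] = 4.50.
y₂ = 4.50 × 1.13 = 5.09 m.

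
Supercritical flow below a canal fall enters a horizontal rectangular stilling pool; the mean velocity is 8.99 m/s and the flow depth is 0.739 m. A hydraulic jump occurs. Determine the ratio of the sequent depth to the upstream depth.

Fr₁ = V₁/√(g·y₁) = 8.99/√(9.81×0.739) = 3.34.
By Bélanger, y₂/y₁ = ½[√(1 + 8Fr₁²) − 1] = ½[√90.19 − 1] = 4.25.

y₂/y₁ = 4.25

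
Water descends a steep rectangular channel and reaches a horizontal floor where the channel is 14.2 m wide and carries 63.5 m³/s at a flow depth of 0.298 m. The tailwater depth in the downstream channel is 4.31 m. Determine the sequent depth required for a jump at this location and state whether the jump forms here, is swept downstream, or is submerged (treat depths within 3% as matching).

y₂ = 3.55 m; the jump is submerged

q = Q/b = 63.5/14.2 = 4.47 m²/s; V₁ = q/y₁ = 15.0 m/s. Fr₁ = V₁/√(g·y₁) = 8.78.
Conjugate-depth relation: y₂/y₁ = ½[√(1 + 8Fr₁²) − 1] = ½[√617.2 − 1] = 11.9.
y₂ = 11.9 × 0.298 = 3.55 m.
Tailwater y_tw = 4.31 m: y_tw > y₂, so the jump is submerged.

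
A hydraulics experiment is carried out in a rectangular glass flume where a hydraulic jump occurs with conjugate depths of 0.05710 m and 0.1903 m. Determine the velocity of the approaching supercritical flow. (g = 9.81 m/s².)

V₁ = 2.011 m/s

For a rectangular channel the momentum equation gives q² = ½·g·y₁·y₂·(y₁ + y₂) = ½×9.81×0.05710×0.1903×0.2474 = 0.01319.
q = √0.01319 = 0.1148 m²/s.
V₁ = q/y₁ = 0.1148/0.05710 = 2.011 m/s.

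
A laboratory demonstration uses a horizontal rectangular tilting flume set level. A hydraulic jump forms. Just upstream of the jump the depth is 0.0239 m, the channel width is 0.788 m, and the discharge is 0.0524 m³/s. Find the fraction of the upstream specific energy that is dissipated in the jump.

q = Q/b = 0.0524/0.788 = 0.0665 m²/s; V₁ = q/y₁ = 2.78 m/s. Fr₁ = V₁/√(g·y₁) = 5.75.
Bélanger equation: y₂/y₁ = ½[√(1 + 8Fr₁²) − 1] = ½[√265.1 − 1] = 7.64.
y₂ = 7.64 × 0.0239 = 0.183 m.
E₁ = y₁ + V₁²/2g = 0.418 m. ΔE = (y₂ − y₁)³/(4y₁y₂) = 0.229 m. ΔE/E₁ = 0.229/0.418 = 0.547.

ΔE/E₁ = 0.547 (54.7%)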